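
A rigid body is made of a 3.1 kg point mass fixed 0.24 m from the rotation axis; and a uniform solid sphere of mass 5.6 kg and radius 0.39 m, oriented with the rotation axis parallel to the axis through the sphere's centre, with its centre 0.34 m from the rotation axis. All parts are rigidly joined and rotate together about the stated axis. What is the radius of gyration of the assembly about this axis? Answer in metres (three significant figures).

Point mass: I_cm = 0; centre at d = 0.24 m, so I = I_cm + Md² gives I = 0 + (3.1)(0.24)² = 0.17856 kg m².
Solid sphere: I_cm = (2/5)MR² = (2/5)(5.6)(0.39)² = 0.3407 kg m²; centre at d = 0.34 m, so I = I_cm + Md² gives I = 0.3407 + (5.6)(0.34)² = 0.98806 kg m².
Total I = 1.1666 kg m²; total mass M = 8.7 kg.
k = √(I/M) = √(1.1666/8.7) = 0.36619 m.

0.366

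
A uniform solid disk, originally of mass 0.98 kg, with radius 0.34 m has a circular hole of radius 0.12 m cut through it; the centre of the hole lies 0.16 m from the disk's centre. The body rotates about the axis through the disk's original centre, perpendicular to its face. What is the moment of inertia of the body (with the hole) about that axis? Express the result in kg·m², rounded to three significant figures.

Unpierced body about its centre: I₀ = (1/2)MR² = (1/2)(0.98)(0.34)² = 0.056644 kg·m².
The removed disk has mass m = M·(r/R)² = (0.98)(0.12/0.34)² = 0.12208 kg (same uniform areal density).
Its moment of inertia about the rotation axis (parallel-axis theorem): I_hole = (1/2)mr² + md² = (1/2)(0.12208)(0.12)² + (0.12208)(0.16)² = 0.0040041 kg·m².
Treating the hole as negative mass, I = I₀ − I_hole = 0.056644 − 0.0040041 = 0.05264 kg·m².

0.0526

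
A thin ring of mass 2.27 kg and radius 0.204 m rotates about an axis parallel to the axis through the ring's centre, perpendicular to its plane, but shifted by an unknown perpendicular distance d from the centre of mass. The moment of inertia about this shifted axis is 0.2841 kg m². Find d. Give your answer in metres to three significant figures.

0.289

About the centre-of-mass axis, I_cm = MR² = (2.27)(0.204)² = 0.094468 kg m².
Parallel axis theorem: I = I_cm + Md², so Md² = 0.2841 − 0.094468 = 0.18963 kg m².
d = √(0.18963 / 2.27) = 0.28903 m.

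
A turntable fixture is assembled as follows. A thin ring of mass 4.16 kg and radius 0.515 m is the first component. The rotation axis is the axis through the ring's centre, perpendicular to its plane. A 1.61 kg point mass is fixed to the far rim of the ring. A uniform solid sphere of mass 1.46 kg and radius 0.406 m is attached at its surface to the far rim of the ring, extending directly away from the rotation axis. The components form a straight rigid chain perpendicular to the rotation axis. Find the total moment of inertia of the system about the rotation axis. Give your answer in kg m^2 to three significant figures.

2.87

Thin ring: I_cm = MR² = (4.16)(0.515)² = 1.1033 kg m^2; axis through the centre, so I = 1.1033 kg m^2.
Point mass: I_cm = 0; centre at d = 0.515 m, so the parallel axis theorem gives I = 0 + (1.61)(0.515)² = 0.42701 kg m^2.
Solid sphere: I_cm = (2/5)MR² = (2/5)(1.46)(0.406)² = 0.096264 kg m^2; centre at d = 0.515 + 0.406 = 0.921 m, so the parallel axis theorem gives I = 0.096264 + (1.46)(0.921)² = 1.3347 kg m^2.
Total I = 1.1033 + 0.42701 + 1.3347 = 2.865 kg m^2.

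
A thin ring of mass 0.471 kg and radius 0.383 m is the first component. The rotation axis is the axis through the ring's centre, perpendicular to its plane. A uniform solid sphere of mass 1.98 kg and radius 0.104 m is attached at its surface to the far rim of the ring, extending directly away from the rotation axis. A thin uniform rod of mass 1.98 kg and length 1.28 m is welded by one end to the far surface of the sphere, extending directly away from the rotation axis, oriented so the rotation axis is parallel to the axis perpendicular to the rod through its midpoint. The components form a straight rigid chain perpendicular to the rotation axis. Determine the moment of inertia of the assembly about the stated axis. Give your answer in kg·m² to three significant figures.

3.82

Thin ring: I_cm = MR² = (0.471)(0.383)² = 0.069091 kg·m²; axis through the centre, so I = 0.069091 kg·m².
Solid sphere: I_cm = (2/5)MR² = (2/5)(1.98)(0.104)² = 0.0085663 kg·m²; centre at d = 0.383 + 0.104 = 0.487 m, so I = I_cm + Md² gives I = 0.0085663 + (1.98)(0.487)² = 0.47816 kg·m².
Thin rod: I_cm = (1/12)ML² = (1/12)(1.98)(1.28)² = 0.27034 kg·m²; centre at d = 0.383 + 0.104 + 0.104 + 0.64 = 1.231 m, so I = I_cm + Md² gives I = 0.27034 + (1.98)(1.231)² = 3.2708 kg·m².
Total I = 0.069091 + 0.47816 + 3.2708 = 3.818 kg·m².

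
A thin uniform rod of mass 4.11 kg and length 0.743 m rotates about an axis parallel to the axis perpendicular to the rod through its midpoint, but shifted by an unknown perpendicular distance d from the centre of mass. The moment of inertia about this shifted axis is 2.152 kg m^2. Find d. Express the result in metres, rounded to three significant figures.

About the centre-of-mass axis, I_cm = (1/12)ML² = (1/12)(4.11)(0.743)² = 0.18908 kg m^2.
Parallel axis theorem: I = I_cm + Md², so Md² = 2.152 − 0.18908 = 1.9629 kg m^2.
d = √(1.9629 / 4.11) = 0.69108 m.

0.691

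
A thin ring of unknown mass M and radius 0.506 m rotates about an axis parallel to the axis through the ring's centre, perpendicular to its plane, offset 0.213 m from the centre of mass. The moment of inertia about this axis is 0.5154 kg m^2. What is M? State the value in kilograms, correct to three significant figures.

1.71

I = I_cm + Md² = MR² + Md² = M·[1·(0.506)² + (0.213)²] = M·0.3014.
So M = 0.5154 / 0.3014 = 1.71 kg.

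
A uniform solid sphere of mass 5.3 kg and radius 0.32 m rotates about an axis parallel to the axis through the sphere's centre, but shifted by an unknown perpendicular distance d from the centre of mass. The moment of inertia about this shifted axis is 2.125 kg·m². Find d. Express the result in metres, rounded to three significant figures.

0.600

About the centre-of-mass axis, I_cm = (2/5)MR² = (2/5)(5.3)(0.32)² = 0.21709 kg·m².
Parallel axis theorem: I = I_cm + Md², so Md² = 2.125 − 0.21709 = 1.9079 kg·m².
d = √(1.9079 / 5.3) = 0.59999 m.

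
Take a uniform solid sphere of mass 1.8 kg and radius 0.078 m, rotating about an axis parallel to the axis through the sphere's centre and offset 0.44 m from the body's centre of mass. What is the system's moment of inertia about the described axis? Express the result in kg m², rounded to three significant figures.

I_cm = (2/5)MR² = (2/5)(1.8)(0.078)² = 0.0043805 kg m²; centre at d = 0.44 m, so I = I_cm + Md² gives I = 0.0043805 + (1.8)(0.44)² = 0.35286 kg m².

0.353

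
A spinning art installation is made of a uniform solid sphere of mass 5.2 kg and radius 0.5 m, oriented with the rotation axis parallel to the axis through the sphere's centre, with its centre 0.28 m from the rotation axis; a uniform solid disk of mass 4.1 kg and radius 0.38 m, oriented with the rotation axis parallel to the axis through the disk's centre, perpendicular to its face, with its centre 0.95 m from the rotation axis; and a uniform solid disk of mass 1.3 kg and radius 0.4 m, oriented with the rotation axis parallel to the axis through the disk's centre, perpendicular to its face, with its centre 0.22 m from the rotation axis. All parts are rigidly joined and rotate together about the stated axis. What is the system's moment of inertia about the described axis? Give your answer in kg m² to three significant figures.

5.09

Solid sphere: I_cm = (2/5)MR² = (2/5)(5.2)(0.5)² = 0.52 kg m²; centre at d = 0.28 m, so the parallel axis theorem gives I = 0.52 + (5.2)(0.28)² = 0.92768 kg m².
Solid disk: I_cm = (1/2)MR² = (1/2)(4.1)(0.38)² = 0.29602 kg m²; centre at d = 0.95 m, so the parallel axis theorem gives I = 0.29602 + (4.1)(0.95)² = 3.9963 kg m².
Solid disk: I_cm = (1/2)MR² = (1/2)(1.3)(0.4)² = 0.104 kg m²; centre at d = 0.22 m, so the parallel axis theorem gives I = 0.104 + (1.3)(0.22)² = 0.16692 kg m².
Total I = 0.92768 + 3.9963 + 0.16692 = 5.0909 kg m².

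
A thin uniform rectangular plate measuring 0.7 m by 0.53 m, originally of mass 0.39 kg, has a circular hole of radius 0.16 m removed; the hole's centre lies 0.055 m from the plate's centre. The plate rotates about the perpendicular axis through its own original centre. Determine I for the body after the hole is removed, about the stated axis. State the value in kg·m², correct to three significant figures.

Unpierced body about its centre: I₀ = (1/12)M(a²+b²) = (1/12)(0.39)[(0.7)² + (0.53)²] = 0.025054 kg·m².
The removed disk has mass m = M·πr²/(ab) = (0.39)·π(0.16)²/(0.7·0.53) = 0.084544 kg (same uniform areal density).
Its moment of inertia about the rotation axis (parallel-axis theorem): I_hole = (1/2)mr² + md² = (1/2)(0.084544)(0.16)² + (0.084544)(0.055)² = 0.0013379 kg·m².
Treating the hole as negative mass, I = I₀ − I_hole = 0.025054 − 0.0013379 = 0.023716 kg·m².

0.0237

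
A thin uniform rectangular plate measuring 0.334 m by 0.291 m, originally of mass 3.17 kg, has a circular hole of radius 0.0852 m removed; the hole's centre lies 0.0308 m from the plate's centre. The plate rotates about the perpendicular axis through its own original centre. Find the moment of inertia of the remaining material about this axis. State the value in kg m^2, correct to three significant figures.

0.0484

Unpierced body about its centre: I₀ = (1/12)M(a²+b²) = (1/12)(3.17)[(0.334)² + (0.291)²] = 0.051839 kg m^2.
The removed disk has mass m = M·πr²/(ab) = (3.17)·π(0.0852)²/(0.334·0.291) = 0.74379 kg (same uniform areal density).
Its moment of inertia about the rotation axis (parallel-axis theorem): I_hole = (1/2)mr² + md² = (1/2)(0.74379)(0.0852)² + (0.74379)(0.0308)² = 0.0034052 kg m^2.
Treating the hole as negative mass, I = I₀ − I_hole = 0.051839 − 0.0034052 = 0.048434 kg m^2.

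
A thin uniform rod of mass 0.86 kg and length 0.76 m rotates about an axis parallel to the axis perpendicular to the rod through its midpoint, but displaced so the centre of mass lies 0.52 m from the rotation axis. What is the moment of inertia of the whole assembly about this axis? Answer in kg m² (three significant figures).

0.274

I_cm = (1/12)ML² = (1/12)(0.86)(0.76)² = 0.041395 kg m²; centre at d = 0.52 m, so the parallel axis theorem gives I = 0.041395 + (0.86)(0.52)² = 0.27394 kg m².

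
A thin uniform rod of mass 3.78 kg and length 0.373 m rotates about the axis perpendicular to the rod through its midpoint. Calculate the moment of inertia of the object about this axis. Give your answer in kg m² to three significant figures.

0.0438

I_cm = (1/12)ML² = (1/12)(3.78)(0.373)² = 0.043826 kg m²; axis through the centre, so I = 0.043826 kg m².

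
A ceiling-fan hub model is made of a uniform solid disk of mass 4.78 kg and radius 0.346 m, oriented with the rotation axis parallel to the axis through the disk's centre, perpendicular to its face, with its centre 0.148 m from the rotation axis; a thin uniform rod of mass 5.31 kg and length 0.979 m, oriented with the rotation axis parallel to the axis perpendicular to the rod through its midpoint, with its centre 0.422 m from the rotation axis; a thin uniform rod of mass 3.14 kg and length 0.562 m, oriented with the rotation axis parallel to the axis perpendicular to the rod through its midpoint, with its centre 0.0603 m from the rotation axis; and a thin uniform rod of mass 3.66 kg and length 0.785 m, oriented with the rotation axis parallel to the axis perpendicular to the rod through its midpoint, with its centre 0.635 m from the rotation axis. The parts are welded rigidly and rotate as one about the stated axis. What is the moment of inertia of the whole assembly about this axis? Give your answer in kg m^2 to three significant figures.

Solid disk: I_cm = (1/2)MR² = (1/2)(4.78)(0.346)² = 0.28612 kg m^2; centre at d = 0.148 m, so the parallel axis theorem gives I = 0.28612 + (4.78)(0.148)² = 0.39082 kg m^2.
Thin rod: I_cm = (1/12)ML² = (1/12)(5.31)(0.979)² = 0.42411 kg m^2; centre at d = 0.422 m, so the parallel axis theorem gives I = 0.42411 + (5.31)(0.422)² = 1.3697 kg m^2.
Thin rod: I_cm = (1/12)ML² = (1/12)(3.14)(0.562)² = 0.082646 kg m^2; centre at d = 0.0603 m, so the parallel axis theorem gives I = 0.082646 + (3.14)(0.0603)² = 0.094063 kg m^2.
Thin rod: I_cm = (1/12)ML² = (1/12)(3.66)(0.785)² = 0.18795 kg m^2; centre at d = 0.635 m, so the parallel axis theorem gives I = 0.18795 + (3.66)(0.635)² = 1.6638 kg m^2.
Total I = 0.39082 + 1.3697 + 0.094063 + 1.6638 = 3.5184 kg m^2.

3.52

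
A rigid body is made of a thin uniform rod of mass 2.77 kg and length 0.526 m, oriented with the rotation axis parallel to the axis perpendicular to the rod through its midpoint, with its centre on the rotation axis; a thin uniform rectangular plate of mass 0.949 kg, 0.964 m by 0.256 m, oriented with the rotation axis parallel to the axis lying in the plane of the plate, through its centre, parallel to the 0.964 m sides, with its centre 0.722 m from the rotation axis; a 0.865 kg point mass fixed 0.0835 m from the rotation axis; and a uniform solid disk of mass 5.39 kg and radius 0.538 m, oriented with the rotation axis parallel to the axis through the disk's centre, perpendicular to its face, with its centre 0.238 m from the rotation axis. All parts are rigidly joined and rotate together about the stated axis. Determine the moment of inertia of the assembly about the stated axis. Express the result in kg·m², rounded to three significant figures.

1.66

Thin rod: I_cm = (1/12)ML² = (1/12)(2.77)(0.526)² = 0.063866 kg·m²; axis through the centre, so I = 0.063866 kg·m².
Rectangular plate: I_cm = (1/12)Mb² = (1/12)(0.949)(0.256)² = 0.0051828 kg·m²; centre at d = 0.722 m, so I = I_cm + Md² gives I = 0.0051828 + (0.949)(0.722)² = 0.49988 kg·m².
Point mass: I_cm = 0; centre at d = 0.0835 m, so I = I_cm + Md² gives I = 0 + (0.865)(0.0835)² = 0.006031 kg·m².
Solid disk: I_cm = (1/2)MR² = (1/2)(5.39)(0.538)² = 0.78005 kg·m²; centre at d = 0.238 m, so I = I_cm + Md² gives I = 0.78005 + (5.39)(0.238)² = 1.0854 kg·m².
Total I = 0.063866 + 0.49988 + 0.006031 + 1.0854 = 1.6551 kg·m².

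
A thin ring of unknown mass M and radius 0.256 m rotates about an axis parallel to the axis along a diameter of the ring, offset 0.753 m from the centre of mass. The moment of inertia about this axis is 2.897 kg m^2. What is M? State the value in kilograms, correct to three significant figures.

I = I_cm + Md² = (1/2)MR² + Md² = M·[0.5·(0.256)² + (0.753)²] = M·0.59978.
So M = 2.897 / 0.59978 = 4.8301 kg.

4.83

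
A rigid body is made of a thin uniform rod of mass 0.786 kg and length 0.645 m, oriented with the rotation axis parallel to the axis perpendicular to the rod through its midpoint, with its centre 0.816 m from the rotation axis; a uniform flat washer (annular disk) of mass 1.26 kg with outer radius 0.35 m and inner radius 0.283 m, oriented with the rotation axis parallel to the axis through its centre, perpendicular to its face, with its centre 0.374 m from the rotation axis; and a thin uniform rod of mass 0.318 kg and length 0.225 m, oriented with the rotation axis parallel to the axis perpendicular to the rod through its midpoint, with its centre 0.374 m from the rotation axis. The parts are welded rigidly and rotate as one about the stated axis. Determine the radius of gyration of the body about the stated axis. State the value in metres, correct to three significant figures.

Thin rod: I_cm = (1/12)ML² = (1/12)(0.786)(0.645)² = 0.02725 kg·m²; centre at d = 0.816 m, so the parallel axis theorem gives I = 0.02725 + (0.786)(0.816)² = 0.55061 kg·m².
Annular disk: I_cm = (1/2)M(R²+r²) = (1/2)(1.26)[(0.35)² + (0.283)²] = 0.12763 kg·m²; centre at d = 0.374 m, so the parallel axis theorem gives I = 0.12763 + (1.26)(0.374)² = 0.30387 kg·m².
Thin rod: I_cm = (1/12)ML² = (1/12)(0.318)(0.225)² = 0.0013416 kg·m²; centre at d = 0.374 m, so the parallel axis theorem gives I = 0.0013416 + (0.318)(0.374)² = 0.045822 kg·m².
Total I = 0.90031 kg·m²; total mass M = 2.364 kg.
k = √(I/M) = √(0.90031/2.364) = 0.61712 m.

0.617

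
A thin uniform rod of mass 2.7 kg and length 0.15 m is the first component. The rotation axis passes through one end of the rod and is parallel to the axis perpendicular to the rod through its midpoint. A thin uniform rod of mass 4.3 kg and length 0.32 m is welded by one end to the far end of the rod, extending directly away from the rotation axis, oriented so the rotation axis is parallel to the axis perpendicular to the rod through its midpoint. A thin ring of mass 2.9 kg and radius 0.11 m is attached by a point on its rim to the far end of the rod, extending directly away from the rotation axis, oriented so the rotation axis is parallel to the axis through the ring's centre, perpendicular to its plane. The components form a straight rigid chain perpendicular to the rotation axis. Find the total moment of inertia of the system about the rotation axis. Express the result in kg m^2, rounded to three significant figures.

1.48

Thin rod: I_cm = (1/12)ML² = (1/12)(2.7)(0.15)² = 0.0050625 kg m^2; centre at d = 0.075 m, so the parallel axis theorem gives I = 0.0050625 + (2.7)(0.075)² = 0.02025 kg m^2.
Thin rod: I_cm = (1/12)ML² = (1/12)(4.3)(0.32)² = 0.036693 kg m^2; centre at d = 0.075 + 0.075 + 0.16 = 0.31 m, so the parallel axis theorem gives I = 0.036693 + (4.3)(0.31)² = 0.44992 kg m^2.
Thin ring: I_cm = MR² = (2.9)(0.11)² = 0.03509 kg m^2; centre at d = 0.075 + 0.075 + 0.16 + 0.16 + 0.11 = 0.58 m, so the parallel axis theorem gives I = 0.03509 + (2.9)(0.58)² = 1.0106 kg m^2.
Total I = 0.02025 + 0.44992 + 1.0106 = 1.4808 kg m^2.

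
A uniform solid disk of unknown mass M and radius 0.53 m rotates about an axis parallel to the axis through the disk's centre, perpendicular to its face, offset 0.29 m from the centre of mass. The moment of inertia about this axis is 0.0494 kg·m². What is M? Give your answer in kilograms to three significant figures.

I = I_cm + Md² = (1/2)MR² + Md² = M·[0.5·(0.53)² + (0.29)²] = M·0.22455.
So M = 0.0494 / 0.22455 = 0.22 kg.

0.220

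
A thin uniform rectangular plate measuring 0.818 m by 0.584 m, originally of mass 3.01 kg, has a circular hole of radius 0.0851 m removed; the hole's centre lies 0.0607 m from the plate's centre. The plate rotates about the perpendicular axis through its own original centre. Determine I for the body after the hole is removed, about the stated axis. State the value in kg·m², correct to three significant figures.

0.252

Unpierced body about its centre: I₀ = (1/12)M(a²+b²) = (1/12)(3.01)[(0.818)² + (0.584)²] = 0.25339 kg·m².
The removed disk has mass m = M·πr²/(ab) = (3.01)·π(0.0851)²/(0.818·0.584) = 0.14335 kg (same uniform areal density).
Its moment of inertia about the rotation axis (parallel-axis theorem): I_hole = (1/2)mr² + md² = (1/2)(0.14335)(0.0851)² + (0.14335)(0.0607)² = 0.0010473 kg·m².
Treating the hole as negative mass, I = I₀ − I_hole = 0.25339 − 0.0010473 = 0.25234 kg·m².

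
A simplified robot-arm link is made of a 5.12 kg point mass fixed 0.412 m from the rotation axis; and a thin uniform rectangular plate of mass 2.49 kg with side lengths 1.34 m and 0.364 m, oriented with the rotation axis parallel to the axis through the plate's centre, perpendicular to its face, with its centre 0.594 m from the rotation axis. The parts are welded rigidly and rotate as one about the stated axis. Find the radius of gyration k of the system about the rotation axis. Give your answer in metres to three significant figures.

0.531

Point mass: I_cm = 0; centre at d = 0.412 m, so the parallel axis theorem gives I = 0 + (5.12)(0.412)² = 0.86909 kg·m².
Rectangular plate: I_cm = (1/12)M(a²+b²) = (1/12)(2.49)[(1.34)² + (0.364)²] = 0.40008 kg·m²; centre at d = 0.594 m, so the parallel axis theorem gives I = 0.40008 + (2.49)(0.594)² = 1.2786 kg·m².
Total I = 2.1477 kg·m²; total mass M = 7.61 kg.
k = √(I/M) = √(2.1477/7.61) = 0.53125 m.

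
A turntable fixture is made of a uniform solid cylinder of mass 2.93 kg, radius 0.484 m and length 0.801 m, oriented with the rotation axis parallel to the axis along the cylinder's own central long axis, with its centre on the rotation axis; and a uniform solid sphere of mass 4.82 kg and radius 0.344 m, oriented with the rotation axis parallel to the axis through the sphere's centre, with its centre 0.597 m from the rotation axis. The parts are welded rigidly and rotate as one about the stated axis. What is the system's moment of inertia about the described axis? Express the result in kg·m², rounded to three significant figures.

2.29

Solid cylinder: I_cm = (1/2)MR² = (1/2)(2.93)(0.484)² = 0.34319 kg·m²; axis through the centre, so I = 0.34319 kg·m².
Solid sphere: I_cm = (2/5)MR² = (2/5)(4.82)(0.344)² = 0.22815 kg·m²; centre at d = 0.597 m, so I = I_cm + Md² gives I = 0.22815 + (4.82)(0.597)² = 1.946 kg·m².
Total I = 0.34319 + 1.946 = 2.2892 kg·m².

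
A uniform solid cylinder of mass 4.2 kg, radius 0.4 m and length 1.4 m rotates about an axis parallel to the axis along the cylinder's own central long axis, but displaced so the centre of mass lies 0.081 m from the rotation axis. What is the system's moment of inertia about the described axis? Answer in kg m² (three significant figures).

0.364

I_cm = (1/2)MR² = (1/2)(4.2)(0.4)² = 0.336 kg m²; centre at d = 0.081 m, so I = I_cm + Md² gives I = 0.336 + (4.2)(0.081)² = 0.36356 kg m².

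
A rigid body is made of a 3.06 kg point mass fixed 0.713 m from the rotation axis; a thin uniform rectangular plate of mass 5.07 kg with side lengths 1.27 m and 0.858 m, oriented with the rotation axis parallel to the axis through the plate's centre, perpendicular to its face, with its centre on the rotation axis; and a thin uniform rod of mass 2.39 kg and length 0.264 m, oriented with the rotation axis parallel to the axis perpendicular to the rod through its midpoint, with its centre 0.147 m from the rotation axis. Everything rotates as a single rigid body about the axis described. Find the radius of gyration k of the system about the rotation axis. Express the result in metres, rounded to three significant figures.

Point mass: I_cm = 0; centre at d = 0.713 m, so I = I_cm + Md² gives I = 0 + (3.06)(0.713)² = 1.5556 kg·m².
Rectangular plate: I_cm = (1/12)M(a²+b²) = (1/12)(5.07)[(1.27)² + (0.858)²] = 0.99248 kg·m²; axis through the centre, so I = 0.99248 kg·m².
Thin rod: I_cm = (1/12)ML² = (1/12)(2.39)(0.264)² = 0.013881 kg·m²; centre at d = 0.147 m, so I = I_cm + Md² gives I = 0.013881 + (2.39)(0.147)² = 0.065527 kg·m².
Total I = 2.6136 kg·m²; total mass M = 10.52 kg.
k = √(I/M) = √(2.6136/10.52) = 0.49844 m.

0.498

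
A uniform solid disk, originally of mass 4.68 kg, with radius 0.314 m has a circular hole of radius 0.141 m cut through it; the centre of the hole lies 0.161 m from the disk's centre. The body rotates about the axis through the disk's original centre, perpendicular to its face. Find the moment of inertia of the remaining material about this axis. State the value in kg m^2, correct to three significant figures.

0.197

Unpierced body about its centre: I₀ = (1/2)MR² = (1/2)(4.68)(0.314)² = 0.23071 kg m^2.
The removed disk has mass m = M·(r/R)² = (4.68)(0.141/0.314)² = 0.94368 kg (same uniform areal density).
Its moment of inertia about the rotation axis (parallel-axis theorem): I_hole = (1/2)mr² + md² = (1/2)(0.94368)(0.141)² + (0.94368)(0.161)² = 0.033842 kg m^2.
Treating the hole as negative mass, I = I₀ − I_hole = 0.23071 − 0.033842 = 0.19687 kg m^2.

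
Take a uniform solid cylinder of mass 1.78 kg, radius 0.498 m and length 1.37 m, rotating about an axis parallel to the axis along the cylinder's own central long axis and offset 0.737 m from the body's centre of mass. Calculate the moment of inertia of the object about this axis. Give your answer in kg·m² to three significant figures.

1.19

I_cm = (1/2)MR² = (1/2)(1.78)(0.498)² = 0.22072 kg·m²; centre at d = 0.737 m, so the parallel axis theorem gives I = 0.22072 + (1.78)(0.737)² = 1.1876 kg·m².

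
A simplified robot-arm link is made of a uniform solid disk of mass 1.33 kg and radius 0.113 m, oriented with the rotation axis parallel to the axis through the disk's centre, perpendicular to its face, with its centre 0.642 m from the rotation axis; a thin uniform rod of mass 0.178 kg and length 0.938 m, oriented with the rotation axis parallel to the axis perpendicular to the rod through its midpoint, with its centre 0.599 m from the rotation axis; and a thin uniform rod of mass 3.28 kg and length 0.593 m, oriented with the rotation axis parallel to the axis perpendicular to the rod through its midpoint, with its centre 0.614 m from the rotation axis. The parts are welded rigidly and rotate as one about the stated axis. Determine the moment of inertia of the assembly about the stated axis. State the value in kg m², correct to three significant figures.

Solid disk: I_cm = (1/2)MR² = (1/2)(1.33)(0.113)² = 0.0084914 kg m²; centre at d = 0.642 m, so the parallel axis theorem gives I = 0.0084914 + (1.33)(0.642)² = 0.55667 kg m².
Thin rod: I_cm = (1/12)ML² = (1/12)(0.178)(0.938)² = 0.013051 kg m²; centre at d = 0.599 m, so the parallel axis theorem gives I = 0.013051 + (0.178)(0.599)² = 0.076918 kg m².
Thin rod: I_cm = (1/12)ML² = (1/12)(3.28)(0.593)² = 0.096117 kg m²; centre at d = 0.614 m, so the parallel axis theorem gives I = 0.096117 + (3.28)(0.614)² = 1.3327 kg m².
Total I = 0.55667 + 0.076918 + 1.3327 = 1.9663 kg m².

1.97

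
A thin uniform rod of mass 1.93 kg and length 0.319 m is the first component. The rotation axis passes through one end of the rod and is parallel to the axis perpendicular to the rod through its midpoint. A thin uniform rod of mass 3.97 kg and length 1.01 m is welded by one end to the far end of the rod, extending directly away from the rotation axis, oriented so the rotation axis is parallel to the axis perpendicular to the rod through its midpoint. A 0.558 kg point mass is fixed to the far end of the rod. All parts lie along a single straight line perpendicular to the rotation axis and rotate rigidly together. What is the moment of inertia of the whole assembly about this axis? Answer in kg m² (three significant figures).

Thin rod: I_cm = (1/12)ML² = (1/12)(1.93)(0.319)² = 0.016367 kg m²; centre at d = 0.1595 m, so I = I_cm + Md² gives I = 0.016367 + (1.93)(0.1595)² = 0.065466 kg m².
Thin rod: I_cm = (1/12)ML² = (1/12)(3.97)(1.01)² = 0.33748 kg m²; centre at d = 0.1595 + 0.1595 + 0.505 = 0.824 m, so I = I_cm + Md² gives I = 0.33748 + (3.97)(0.824)² = 3.033 kg m².
Point mass: I_cm = 0; centre at d = 0.1595 + 0.1595 + 0.505 + 0.505 = 1.329 m, so I = I_cm + Md² gives I = 0 + (0.558)(1.329)² = 0.98556 kg m².
Total I = 0.065466 + 3.033 + 0.98556 = 4.084 kg m².

4.08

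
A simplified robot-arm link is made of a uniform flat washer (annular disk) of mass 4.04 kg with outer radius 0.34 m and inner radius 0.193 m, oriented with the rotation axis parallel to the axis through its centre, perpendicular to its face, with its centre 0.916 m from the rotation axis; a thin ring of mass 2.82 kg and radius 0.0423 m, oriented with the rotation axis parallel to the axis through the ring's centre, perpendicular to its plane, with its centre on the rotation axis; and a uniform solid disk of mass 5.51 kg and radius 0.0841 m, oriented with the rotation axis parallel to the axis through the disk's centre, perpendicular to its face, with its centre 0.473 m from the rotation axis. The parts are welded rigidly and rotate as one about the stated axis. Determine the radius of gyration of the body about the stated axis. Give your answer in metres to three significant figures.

Annular disk: I_cm = (1/2)M(R²+r²) = (1/2)(4.04)[(0.34)² + (0.193)²] = 0.30875 kg·m²; centre at d = 0.916 m, so I = I_cm + Md² gives I = 0.30875 + (4.04)(0.916)² = 3.6985 kg·m².
Thin ring: I_cm = MR² = (2.82)(0.0423)² = 0.0050458 kg·m²; axis through the centre, so I = 0.0050458 kg·m².
Solid disk: I_cm = (1/2)MR² = (1/2)(5.51)(0.0841)² = 0.019486 kg·m²; centre at d = 0.473 m, so I = I_cm + Md² gives I = 0.019486 + (5.51)(0.473)² = 1.2522 kg·m².
Total I = 4.9558 kg·m²; total mass M = 12.37 kg.
k = √(I/M) = √(4.9558/12.37) = 0.63296 m.

0.633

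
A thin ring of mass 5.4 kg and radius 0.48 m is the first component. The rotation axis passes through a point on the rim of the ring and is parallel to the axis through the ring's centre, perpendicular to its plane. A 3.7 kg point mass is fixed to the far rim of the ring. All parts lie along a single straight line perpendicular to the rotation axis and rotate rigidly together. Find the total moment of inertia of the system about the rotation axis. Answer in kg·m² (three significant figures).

5.90

Thin ring: I_cm = MR² = (5.4)(0.48)² = 1.2442 kg·m²; centre at d = 0.48 m, so the parallel axis theorem gives I = 1.2442 + (5.4)(0.48)² = 2.4883 kg·m².
Point mass: I_cm = 0; centre at d = 0.48 + 0.48 = 0.96 m, so the parallel axis theorem gives I = 0 + (3.7)(0.96)² = 3.4099 kg·m².
Total I = 2.4883 + 3.4099 = 5.8982 kg·m².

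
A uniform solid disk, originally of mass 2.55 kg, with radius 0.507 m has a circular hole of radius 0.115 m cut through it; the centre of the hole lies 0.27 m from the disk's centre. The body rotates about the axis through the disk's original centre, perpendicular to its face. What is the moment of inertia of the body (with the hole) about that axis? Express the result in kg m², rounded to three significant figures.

Unpierced body about its centre: I₀ = (1/2)MR² = (1/2)(2.55)(0.507)² = 0.32774 kg m².
The removed disk has mass m = M·(r/R)² = (2.55)(0.115/0.507)² = 0.1312 kg (same uniform areal density).
Its moment of inertia about the rotation axis (parallel-axis theorem): I_hole = (1/2)mr² + md² = (1/2)(0.1312)(0.115)² + (0.1312)(0.27)² = 0.010432 kg m².
Treating the hole as negative mass, I = I₀ − I_hole = 0.32774 − 0.010432 = 0.31731 kg m².

0.317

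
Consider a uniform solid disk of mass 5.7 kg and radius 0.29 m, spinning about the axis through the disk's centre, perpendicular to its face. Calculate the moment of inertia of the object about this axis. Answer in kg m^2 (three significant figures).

0.240

I_cm = (1/2)MR² = (1/2)(5.7)(0.29)² = 0.23968 kg m^2; axis through the centre, so I = 0.23968 kg m^2.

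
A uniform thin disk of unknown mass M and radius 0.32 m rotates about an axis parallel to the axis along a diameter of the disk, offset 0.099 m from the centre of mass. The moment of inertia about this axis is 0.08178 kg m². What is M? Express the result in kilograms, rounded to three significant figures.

I = I_cm + Md² = (1/4)MR² + Md² = M·[0.25·(0.32)² + (0.099)²] = M·0.035401.
So M = 0.08178 / 0.035401 = 2.3101 kg.

2.31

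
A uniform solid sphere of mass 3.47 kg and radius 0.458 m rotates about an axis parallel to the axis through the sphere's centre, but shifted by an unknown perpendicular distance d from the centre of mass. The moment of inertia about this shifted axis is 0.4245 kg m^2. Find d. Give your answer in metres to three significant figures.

About the centre-of-mass axis, I_cm = (2/5)MR² = (2/5)(3.47)(0.458)² = 0.29115 kg m^2.
Parallel axis theorem: I = I_cm + Md², so Md² = 0.4245 − 0.29115 = 0.13335 kg m^2.
d = √(0.13335 / 3.47) = 0.19603 m.

0.196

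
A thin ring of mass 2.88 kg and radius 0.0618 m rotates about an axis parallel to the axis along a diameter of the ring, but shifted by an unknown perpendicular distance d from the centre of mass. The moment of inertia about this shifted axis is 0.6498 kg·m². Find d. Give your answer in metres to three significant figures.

0.473

About the centre-of-mass axis, I_cm = (1/2)MR² = (1/2)(2.88)(0.0618)² = 0.0054997 kg·m².
Parallel axis theorem: I = I_cm + Md², so Md² = 0.6498 − 0.0054997 = 0.6443 kg·m².
d = √(0.6443 / 2.88) = 0.47299 m.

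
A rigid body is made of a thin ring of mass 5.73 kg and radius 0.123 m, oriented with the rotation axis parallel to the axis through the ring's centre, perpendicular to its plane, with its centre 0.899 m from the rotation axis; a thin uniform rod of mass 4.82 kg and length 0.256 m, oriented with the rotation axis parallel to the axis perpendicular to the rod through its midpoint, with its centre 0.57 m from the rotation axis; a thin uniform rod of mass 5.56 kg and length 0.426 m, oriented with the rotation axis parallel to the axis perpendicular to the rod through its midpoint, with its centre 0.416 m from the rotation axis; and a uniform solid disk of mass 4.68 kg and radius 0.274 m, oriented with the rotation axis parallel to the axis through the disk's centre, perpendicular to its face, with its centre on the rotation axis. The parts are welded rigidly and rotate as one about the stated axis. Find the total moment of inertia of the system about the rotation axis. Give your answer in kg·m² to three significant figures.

Thin ring: I_cm = MR² = (5.73)(0.123)² = 0.086689 kg·m²; centre at d = 0.899 m, so I = I_cm + Md² gives I = 0.086689 + (5.73)(0.899)² = 4.7177 kg·m².
Thin rod: I_cm = (1/12)ML² = (1/12)(4.82)(0.256)² = 0.026324 kg·m²; centre at d = 0.57 m, so I = I_cm + Md² gives I = 0.026324 + (4.82)(0.57)² = 1.5923 kg·m².
Thin rod: I_cm = (1/12)ML² = (1/12)(5.56)(0.426)² = 0.084084 kg·m²; centre at d = 0.416 m, so I = I_cm + Md² gives I = 0.084084 + (5.56)(0.416)² = 1.0463 kg·m².
Solid disk: I_cm = (1/2)MR² = (1/2)(4.68)(0.274)² = 0.17568 kg·m²; axis through the centre, so I = 0.17568 kg·m².
Total I = 4.7177 + 1.5923 + 1.0463 + 0.17568 = 7.532 kg·m².

7.53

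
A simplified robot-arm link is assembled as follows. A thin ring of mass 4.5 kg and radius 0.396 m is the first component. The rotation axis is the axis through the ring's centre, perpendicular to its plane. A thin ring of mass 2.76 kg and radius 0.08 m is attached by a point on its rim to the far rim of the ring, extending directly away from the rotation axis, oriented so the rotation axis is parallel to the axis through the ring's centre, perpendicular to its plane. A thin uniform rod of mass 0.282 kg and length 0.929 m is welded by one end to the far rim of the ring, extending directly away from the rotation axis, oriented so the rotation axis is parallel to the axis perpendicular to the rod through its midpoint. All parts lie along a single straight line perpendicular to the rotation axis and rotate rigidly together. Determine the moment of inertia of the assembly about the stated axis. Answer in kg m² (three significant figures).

1.66

Thin ring: I_cm = MR² = (4.5)(0.396)² = 0.70567 kg m²; axis through the centre, so I = 0.70567 kg m².
Thin ring: I_cm = MR² = (2.76)(0.08)² = 0.017664 kg m²; centre at d = 0.396 + 0.08 = 0.476 m, so I = I_cm + Md² gives I = 0.017664 + (2.76)(0.476)² = 0.64301 kg m².
Thin rod: I_cm = (1/12)ML² = (1/12)(0.282)(0.929)² = 0.020281 kg m²; centre at d = 0.396 + 0.08 + 0.08 + 0.4645 = 1.0205 m, so I = I_cm + Md² gives I = 0.020281 + (0.282)(1.0205)² = 0.31396 kg m².
Total I = 0.70567 + 0.64301 + 0.31396 = 1.6626 kg m².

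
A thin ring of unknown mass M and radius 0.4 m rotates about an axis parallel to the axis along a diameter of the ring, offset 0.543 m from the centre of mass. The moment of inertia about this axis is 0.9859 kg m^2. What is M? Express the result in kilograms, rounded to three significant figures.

I = I_cm + Md² = (1/2)MR² + Md² = M·[0.5·(0.4)² + (0.543)²] = M·0.37485.
So M = 0.9859 / 0.37485 = 2.6301 kg.

2.63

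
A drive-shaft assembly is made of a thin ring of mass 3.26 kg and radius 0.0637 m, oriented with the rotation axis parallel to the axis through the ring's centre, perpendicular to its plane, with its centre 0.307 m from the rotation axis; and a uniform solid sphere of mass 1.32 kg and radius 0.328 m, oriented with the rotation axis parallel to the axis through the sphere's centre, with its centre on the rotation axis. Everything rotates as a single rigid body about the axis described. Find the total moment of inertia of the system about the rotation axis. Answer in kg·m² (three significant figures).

Thin ring: I_cm = MR² = (3.26)(0.0637)² = 0.013228 kg·m²; centre at d = 0.307 m, so I = I_cm + Md² gives I = 0.013228 + (3.26)(0.307)² = 0.32048 kg·m².
Solid sphere: I_cm = (2/5)MR² = (2/5)(1.32)(0.328)² = 0.056804 kg·m²; axis through the centre, so I = 0.056804 kg·m².
Total I = 0.32048 + 0.056804 = 0.37728 kg·m².

0.377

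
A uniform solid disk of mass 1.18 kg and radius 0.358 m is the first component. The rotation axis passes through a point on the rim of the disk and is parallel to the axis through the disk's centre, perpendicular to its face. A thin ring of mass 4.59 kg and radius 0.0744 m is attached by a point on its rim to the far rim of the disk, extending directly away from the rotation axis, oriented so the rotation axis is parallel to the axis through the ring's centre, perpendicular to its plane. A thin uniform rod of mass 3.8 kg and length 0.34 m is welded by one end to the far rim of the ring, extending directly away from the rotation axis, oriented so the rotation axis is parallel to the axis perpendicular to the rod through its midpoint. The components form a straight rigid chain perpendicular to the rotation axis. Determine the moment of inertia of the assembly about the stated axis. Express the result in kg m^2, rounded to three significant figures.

Solid disk: I_cm = (1/2)MR² = (1/2)(1.18)(0.358)² = 0.075617 kg m^2; centre at d = 0.358 m, so I = I_cm + Md² gives I = 0.075617 + (1.18)(0.358)² = 0.22685 kg m^2.
Thin ring: I_cm = MR² = (4.59)(0.0744)² = 0.025407 kg m^2; centre at d = 0.358 + 0.358 + 0.0744 = 0.7904 m, so I = I_cm + Md² gives I = 0.025407 + (4.59)(0.7904)² = 2.8929 kg m^2.
Thin rod: I_cm = (1/12)ML² = (1/12)(3.8)(0.34)² = 0.036607 kg m^2; centre at d = 0.358 + 0.358 + 0.0744 + 0.0744 + 0.17 = 1.0348 m, so I = I_cm + Md² gives I = 0.036607 + (3.8)(1.0348)² = 4.1057 kg m^2.
Total I = 0.22685 + 2.8929 + 4.1057 = 7.2255 kg m^2.

7.23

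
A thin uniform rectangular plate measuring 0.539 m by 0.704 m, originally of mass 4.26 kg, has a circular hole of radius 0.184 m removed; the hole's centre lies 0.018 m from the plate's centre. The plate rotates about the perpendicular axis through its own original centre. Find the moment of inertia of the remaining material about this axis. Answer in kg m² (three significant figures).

0.258

Unpierced body about its centre: I₀ = (1/12)M(a²+b²) = (1/12)(4.26)[(0.539)² + (0.704)²] = 0.27908 kg m².
The removed disk has mass m = M·πr²/(ab) = (4.26)·π(0.184)²/(0.539·0.704) = 1.1941 kg (same uniform areal density).
Its moment of inertia about the rotation axis (parallel-axis theorem): I_hole = (1/2)mr² + md² = (1/2)(1.1941)(0.184)² + (1.1941)(0.018)² = 0.0206 kg m².
Treating the hole as negative mass, I = I₀ − I_hole = 0.27908 − 0.0206 = 0.25848 kg m².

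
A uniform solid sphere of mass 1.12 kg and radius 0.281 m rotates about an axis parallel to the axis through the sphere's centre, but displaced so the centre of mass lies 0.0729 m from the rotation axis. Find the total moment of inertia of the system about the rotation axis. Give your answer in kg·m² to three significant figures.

0.0413

I_cm = (2/5)MR² = (2/5)(1.12)(0.281)² = 0.035375 kg·m²; centre at d = 0.0729 m, so the parallel axis theorem gives I = 0.035375 + (1.12)(0.0729)² = 0.041327 kg·m².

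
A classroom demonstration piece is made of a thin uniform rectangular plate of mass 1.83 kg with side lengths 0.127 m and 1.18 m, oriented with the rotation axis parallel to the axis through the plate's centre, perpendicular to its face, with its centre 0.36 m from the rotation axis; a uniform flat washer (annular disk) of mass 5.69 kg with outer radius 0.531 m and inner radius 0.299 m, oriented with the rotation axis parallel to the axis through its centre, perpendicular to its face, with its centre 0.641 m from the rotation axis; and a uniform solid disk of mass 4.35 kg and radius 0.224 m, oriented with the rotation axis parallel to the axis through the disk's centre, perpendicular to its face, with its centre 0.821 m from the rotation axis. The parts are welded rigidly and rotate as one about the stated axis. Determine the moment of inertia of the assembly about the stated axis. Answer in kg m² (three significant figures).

6.89

Rectangular plate: I_cm = (1/12)M(a²+b²) = (1/12)(1.83)[(0.127)² + (1.18)²] = 0.2148 kg m²; centre at d = 0.36 m, so I = I_cm + Md² gives I = 0.2148 + (1.83)(0.36)² = 0.45197 kg m².
Annular disk: I_cm = (1/2)M(R²+r²) = (1/2)(5.69)[(0.531)² + (0.299)²] = 1.0565 kg m²; centre at d = 0.641 m, so I = I_cm + Md² gives I = 1.0565 + (5.69)(0.641)² = 3.3944 kg m².
Solid disk: I_cm = (1/2)MR² = (1/2)(4.35)(0.224)² = 0.10913 kg m²; centre at d = 0.821 m, so I = I_cm + Md² gives I = 0.10913 + (4.35)(0.821)² = 3.0412 kg m².
Total I = 0.45197 + 3.3944 + 3.0412 = 6.8876 kg m².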